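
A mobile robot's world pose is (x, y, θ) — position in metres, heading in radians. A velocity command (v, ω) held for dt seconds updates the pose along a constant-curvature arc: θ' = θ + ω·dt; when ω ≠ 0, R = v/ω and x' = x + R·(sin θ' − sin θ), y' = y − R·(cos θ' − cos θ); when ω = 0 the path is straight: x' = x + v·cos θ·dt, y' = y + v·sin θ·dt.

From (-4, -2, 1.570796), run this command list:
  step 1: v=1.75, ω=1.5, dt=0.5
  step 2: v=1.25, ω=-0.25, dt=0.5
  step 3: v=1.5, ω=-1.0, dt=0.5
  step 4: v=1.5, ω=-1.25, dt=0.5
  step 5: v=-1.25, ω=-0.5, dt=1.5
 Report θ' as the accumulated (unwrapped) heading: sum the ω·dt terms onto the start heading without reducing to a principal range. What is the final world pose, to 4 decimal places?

(-6.2494, -0.4804, 0.3208)

step 1: θ'=2.3208 (R=1.1667) → pose (-4.3130, -1.2048, 2.3208)
step 2: θ'=2.1958 (R=-5.0000) → pose (-4.7094, -0.7220, 2.1958)
step 3: θ'=1.6958 (R=-1.5000) → pose (-4.9813, -0.0314, 1.6958)
step 4: θ'=1.0708 (R=-1.2000) → pose (-4.8437, 0.6935, 1.0708)
step 5: θ'=0.3208 (R=2.5000) → pose (-6.2494, -0.4804, 0.3208)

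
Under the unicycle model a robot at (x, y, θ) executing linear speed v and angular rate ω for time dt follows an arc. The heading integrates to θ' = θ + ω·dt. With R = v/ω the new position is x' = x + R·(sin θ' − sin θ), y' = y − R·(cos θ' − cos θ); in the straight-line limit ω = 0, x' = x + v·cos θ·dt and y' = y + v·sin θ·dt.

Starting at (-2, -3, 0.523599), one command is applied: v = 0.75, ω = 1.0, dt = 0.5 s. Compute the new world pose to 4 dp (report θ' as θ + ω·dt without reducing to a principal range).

θ' = 0.5236 + 1.0·0.5 = 1.0236
R = v/ω = 0.75/1.0 = 0.7500
x' = -2 + 0.7500·(sin 1.0236 − sin 0.5236) = -1.7345
y' = -3 − 0.7500·(cos 1.0236 − cos 0.5236) = -2.7407

(-1.7345, -2.7407, 1.0236)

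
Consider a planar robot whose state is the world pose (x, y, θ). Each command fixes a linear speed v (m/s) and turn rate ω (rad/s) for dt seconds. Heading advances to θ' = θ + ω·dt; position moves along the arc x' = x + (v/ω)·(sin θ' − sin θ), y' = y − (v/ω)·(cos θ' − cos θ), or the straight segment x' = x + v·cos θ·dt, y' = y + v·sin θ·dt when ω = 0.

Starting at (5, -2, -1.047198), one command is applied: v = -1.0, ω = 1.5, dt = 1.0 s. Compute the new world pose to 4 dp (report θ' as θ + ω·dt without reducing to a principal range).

θ' = -1.0472 + 1.5·1.0 = 0.4528
R = v/ω = -1.0/1.5 = -0.6667
x' = 5 + -0.6667·(sin 0.4528 − sin -1.0472) = 4.1310
y' = -2 − -0.6667·(cos 0.4528 − cos -1.0472) = -1.7338

(4.1310, -1.7338, 0.4528)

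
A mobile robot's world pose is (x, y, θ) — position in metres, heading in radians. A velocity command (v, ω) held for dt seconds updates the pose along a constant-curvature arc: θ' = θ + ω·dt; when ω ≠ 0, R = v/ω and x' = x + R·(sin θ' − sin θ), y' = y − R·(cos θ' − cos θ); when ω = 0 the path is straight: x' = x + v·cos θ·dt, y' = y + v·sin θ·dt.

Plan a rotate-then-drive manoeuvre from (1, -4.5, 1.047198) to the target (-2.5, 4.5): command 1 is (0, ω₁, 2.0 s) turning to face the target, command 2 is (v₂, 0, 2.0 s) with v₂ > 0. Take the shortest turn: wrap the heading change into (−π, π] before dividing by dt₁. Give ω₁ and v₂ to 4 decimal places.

heading to target = atan2(4.5−-4.5, -2.5−1) = 1.9417
Δθ = wrap(1.9417 − 1.0472) = 0.8945; ω₁ = Δθ/dt₁ = 0.4472
distance = √((-2.5−1)² + (4.5−-4.5)²) = 9.6566; v₂ = distance/dt₂ = 4.8283

ω₁ = 0.4472, v₂ = 4.8283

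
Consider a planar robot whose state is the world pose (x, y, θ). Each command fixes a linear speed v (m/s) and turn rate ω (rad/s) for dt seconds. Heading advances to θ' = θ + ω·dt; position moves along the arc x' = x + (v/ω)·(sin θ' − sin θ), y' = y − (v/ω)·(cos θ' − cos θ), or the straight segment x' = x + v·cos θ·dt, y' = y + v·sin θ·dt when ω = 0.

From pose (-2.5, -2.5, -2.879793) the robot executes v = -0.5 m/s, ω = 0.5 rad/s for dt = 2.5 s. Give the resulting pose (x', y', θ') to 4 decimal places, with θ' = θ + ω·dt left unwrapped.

θ' = -2.8798 + 0.5·2.5 = -1.6298
R = v/ω = -0.5/0.5 = -1.0000
x' = -2.5 + -1.0000·(sin -1.6298 − sin -2.8798) = -1.7606
y' = -2.5 − -1.0000·(cos -1.6298 − cos -2.8798) = -1.5930

(-1.7606, -1.5930, -1.6298)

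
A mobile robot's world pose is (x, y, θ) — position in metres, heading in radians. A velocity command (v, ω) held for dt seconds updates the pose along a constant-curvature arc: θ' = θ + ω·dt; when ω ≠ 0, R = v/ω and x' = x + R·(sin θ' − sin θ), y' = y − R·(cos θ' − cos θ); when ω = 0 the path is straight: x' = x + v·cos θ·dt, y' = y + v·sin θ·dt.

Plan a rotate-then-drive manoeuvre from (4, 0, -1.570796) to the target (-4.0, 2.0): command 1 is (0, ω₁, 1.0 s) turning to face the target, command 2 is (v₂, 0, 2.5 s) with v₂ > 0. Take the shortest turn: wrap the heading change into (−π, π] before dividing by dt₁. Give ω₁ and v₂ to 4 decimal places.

ω₁ = -1.8158, v₂ = 3.2985

heading to target = atan2(2−0, -4−4) = 2.8966
Δθ = wrap(2.8966 − -1.5708) = -1.8158; ω₁ = Δθ/dt₁ = -1.8158
distance = √((-4−4)² + (2−0)²) = 8.2462; v₂ = distance/dt₂ = 3.2985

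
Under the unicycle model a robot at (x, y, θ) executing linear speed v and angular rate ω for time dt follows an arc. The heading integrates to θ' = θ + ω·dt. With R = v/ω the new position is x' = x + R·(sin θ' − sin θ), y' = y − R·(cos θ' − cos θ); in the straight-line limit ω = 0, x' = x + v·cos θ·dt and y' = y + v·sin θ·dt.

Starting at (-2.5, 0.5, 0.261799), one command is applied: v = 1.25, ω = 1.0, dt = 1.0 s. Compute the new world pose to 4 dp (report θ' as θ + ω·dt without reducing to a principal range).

(-1.6327, 1.3273, 1.2618)

θ' = 0.2618 + 1.0·1.0 = 1.2618
R = v/ω = 1.25/1.0 = 1.2500
x' = -2.5 + 1.2500·(sin 1.2618 − sin 0.2618) = -1.6327
y' = 0.5 − 1.2500·(cos 1.2618 − cos 0.2618) = 1.3273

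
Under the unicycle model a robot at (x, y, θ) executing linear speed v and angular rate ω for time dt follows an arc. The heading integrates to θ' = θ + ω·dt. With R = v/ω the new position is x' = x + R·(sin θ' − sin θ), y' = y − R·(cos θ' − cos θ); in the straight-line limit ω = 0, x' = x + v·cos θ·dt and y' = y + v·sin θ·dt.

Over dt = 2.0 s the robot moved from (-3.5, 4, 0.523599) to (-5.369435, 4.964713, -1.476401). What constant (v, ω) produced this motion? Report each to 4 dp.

Δθ = -1.476401 − 0.523599 = -2.000000
ω = Δθ/dt = -2.000000/2.0 = -1.0000
R = Δx/(sin θ' − sin θ) = 1.2500
v = R·ω = 1.2500·-1.0000 = -1.2500

v = -1.2500, ω = -1.0000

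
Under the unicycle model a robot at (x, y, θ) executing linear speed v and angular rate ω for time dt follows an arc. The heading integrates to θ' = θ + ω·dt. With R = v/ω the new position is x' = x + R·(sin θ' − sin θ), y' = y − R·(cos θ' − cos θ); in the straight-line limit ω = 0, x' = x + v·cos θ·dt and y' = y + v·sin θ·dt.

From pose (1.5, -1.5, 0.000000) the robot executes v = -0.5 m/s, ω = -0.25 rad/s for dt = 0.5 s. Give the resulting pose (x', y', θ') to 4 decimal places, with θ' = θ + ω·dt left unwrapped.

θ' = 0.0000 + -0.25·0.5 = -0.1250
R = v/ω = -0.5/-0.25 = 2.0000
x' = 1.5 + 2.0000·(sin -0.1250 − sin 0.0000) = 1.2507
y' = -1.5 − 2.0000·(cos -0.1250 − cos 0.0000) = -1.4844

(1.2507, -1.4844, -0.1250)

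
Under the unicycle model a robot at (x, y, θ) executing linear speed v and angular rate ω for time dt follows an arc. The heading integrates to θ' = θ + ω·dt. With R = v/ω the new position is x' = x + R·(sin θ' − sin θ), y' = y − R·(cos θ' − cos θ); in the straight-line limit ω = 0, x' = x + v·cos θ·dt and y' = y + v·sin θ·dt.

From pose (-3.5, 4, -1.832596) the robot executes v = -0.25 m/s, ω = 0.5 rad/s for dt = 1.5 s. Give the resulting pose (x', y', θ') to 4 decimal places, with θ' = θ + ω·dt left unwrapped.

θ' = -1.8326 + 0.5·1.5 = -1.0826
R = v/ω = -0.25/0.5 = -0.5000
x' = -3.5 + -0.5000·(sin -1.0826 − sin -1.8326) = -3.5414
y' = 4 − -0.5000·(cos -1.0826 − cos -1.8326) = 4.3639

(-3.5414, 4.3639, -1.0826)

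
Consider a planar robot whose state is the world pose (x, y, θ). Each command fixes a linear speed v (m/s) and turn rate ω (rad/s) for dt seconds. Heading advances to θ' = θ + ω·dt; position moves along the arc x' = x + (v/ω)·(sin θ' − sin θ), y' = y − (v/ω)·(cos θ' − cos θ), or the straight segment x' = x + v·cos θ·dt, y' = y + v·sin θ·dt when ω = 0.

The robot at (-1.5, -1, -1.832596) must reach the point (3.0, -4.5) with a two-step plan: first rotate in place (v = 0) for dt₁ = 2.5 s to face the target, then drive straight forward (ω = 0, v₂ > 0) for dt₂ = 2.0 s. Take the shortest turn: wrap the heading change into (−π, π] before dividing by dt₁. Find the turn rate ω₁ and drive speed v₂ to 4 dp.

ω₁ = 0.4686, v₂ = 2.8504

heading to target = atan2(-4.5−-1, 3−-1.5) = -0.6610
Δθ = wrap(-0.6610 − -1.8326) = 1.1716; ω₁ = Δθ/dt₁ = 0.4686
distance = √((3−-1.5)² + (-4.5−-1)²) = 5.7009; v₂ = distance/dt₂ = 2.8504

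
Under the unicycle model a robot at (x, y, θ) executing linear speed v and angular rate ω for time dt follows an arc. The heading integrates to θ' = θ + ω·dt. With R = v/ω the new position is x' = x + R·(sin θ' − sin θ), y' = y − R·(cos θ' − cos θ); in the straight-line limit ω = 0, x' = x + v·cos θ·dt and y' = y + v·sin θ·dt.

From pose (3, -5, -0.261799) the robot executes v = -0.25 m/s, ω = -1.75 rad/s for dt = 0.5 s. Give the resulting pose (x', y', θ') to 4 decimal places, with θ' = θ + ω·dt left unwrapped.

(2.9074, -4.9221, -1.1368)

θ' = -0.2618 + -1.75·0.5 = -1.1368
R = v/ω = -0.25/-1.75 = 0.1429
x' = 3 + 0.1429·(sin -1.1368 − sin -0.2618) = 2.9074
y' = -5 − 0.1429·(cos -1.1368 − cos -0.2618) = -4.9221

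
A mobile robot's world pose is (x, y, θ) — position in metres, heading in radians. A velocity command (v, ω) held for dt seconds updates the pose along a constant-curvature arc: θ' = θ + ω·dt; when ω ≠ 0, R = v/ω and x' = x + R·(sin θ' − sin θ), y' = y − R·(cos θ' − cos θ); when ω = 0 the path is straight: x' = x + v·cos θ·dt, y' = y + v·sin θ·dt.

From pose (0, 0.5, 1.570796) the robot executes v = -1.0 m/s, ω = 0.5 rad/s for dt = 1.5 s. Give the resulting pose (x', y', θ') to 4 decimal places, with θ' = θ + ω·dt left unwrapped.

θ' = 1.5708 + 0.5·1.5 = 2.3208
R = v/ω = -1.0/0.5 = -2.0000
x' = 0 + -2.0000·(sin 2.3208 − sin 1.5708) = 0.5366
y' = 0.5 − -2.0000·(cos 2.3208 − cos 1.5708) = -0.8633

(0.5366, -0.8633, 2.3208)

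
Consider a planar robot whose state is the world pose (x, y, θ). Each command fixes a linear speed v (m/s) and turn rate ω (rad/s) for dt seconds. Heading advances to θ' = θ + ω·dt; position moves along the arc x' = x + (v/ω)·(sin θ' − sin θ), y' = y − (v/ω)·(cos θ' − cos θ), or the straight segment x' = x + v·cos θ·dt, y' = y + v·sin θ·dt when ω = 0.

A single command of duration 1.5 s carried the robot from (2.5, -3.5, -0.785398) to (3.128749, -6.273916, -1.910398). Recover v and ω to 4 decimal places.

v = 2.0000, ω = -0.7500

Δθ = -1.910398 − -0.785398 = -1.125000
ω = Δθ/dt = -1.125000/1.5 = -0.7500
R = −Δy/(cos θ' − cos θ) = -2.6667
v = R·ω = -2.6667·-0.7500 = 2.0000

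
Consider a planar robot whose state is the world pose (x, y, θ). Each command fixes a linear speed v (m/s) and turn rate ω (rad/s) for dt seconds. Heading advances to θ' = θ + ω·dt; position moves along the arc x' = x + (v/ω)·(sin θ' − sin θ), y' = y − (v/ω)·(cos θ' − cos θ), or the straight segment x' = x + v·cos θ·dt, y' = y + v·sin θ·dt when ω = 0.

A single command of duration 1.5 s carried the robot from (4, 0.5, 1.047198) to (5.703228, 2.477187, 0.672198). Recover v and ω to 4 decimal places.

Δθ = 0.672198 − 1.047198 = -0.375000
ω = Δθ/dt = -0.375000/1.5 = -0.2500
R = −Δy/(cos θ' − cos θ) = -7.0000
v = R·ω = -7.0000·-0.2500 = 1.7500

v = 1.7500, ω = -0.2500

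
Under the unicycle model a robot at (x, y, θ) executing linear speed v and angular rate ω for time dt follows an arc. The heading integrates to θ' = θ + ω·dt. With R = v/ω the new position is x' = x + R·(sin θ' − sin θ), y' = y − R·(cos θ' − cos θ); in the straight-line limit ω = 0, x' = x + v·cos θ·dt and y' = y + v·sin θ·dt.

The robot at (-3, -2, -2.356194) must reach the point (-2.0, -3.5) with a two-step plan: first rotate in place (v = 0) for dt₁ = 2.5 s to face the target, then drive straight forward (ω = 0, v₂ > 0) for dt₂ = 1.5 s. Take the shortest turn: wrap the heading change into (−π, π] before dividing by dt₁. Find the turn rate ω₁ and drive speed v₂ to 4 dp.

heading to target = atan2(-3.5−-2, -2−-3) = -0.9828
Δθ = wrap(-0.9828 − -2.3562) = 1.3734; ω₁ = Δθ/dt₁ = 0.5494
distance = √((-2−-3)² + (-3.5−-2)²) = 1.8028; v₂ = distance/dt₂ = 1.2019

ω₁ = 0.5494, v₂ = 1.2019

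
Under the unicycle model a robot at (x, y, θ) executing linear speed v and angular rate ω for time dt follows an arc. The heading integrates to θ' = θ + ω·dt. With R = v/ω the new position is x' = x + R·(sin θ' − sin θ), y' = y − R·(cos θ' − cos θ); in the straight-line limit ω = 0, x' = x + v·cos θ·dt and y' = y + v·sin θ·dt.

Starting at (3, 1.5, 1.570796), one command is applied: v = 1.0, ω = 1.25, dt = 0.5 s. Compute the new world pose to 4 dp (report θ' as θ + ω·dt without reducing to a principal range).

θ' = 1.5708 + 1.25·0.5 = 2.1958
R = v/ω = 1.0/1.25 = 0.8000
x' = 3 + 0.8000·(sin 2.1958 − sin 1.5708) = 2.8488
y' = 1.5 − 0.8000·(cos 2.1958 − cos 1.5708) = 1.9681

(2.8488, 1.9681, 2.1958)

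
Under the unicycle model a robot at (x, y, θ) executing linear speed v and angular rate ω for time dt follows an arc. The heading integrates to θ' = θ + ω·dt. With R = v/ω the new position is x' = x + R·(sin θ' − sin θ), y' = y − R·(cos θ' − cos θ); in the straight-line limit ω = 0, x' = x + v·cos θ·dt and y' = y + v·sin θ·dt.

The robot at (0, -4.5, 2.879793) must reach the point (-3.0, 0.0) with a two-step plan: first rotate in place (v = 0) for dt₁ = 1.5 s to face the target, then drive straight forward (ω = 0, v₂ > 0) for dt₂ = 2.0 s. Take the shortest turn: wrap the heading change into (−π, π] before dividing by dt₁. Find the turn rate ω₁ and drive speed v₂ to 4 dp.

heading to target = atan2(0−-4.5, -3−0) = 2.1588
Δθ = wrap(2.1588 − 2.8798) = -0.7210; ω₁ = Δθ/dt₁ = -0.4807
distance = √((-3−0)² + (0−-4.5)²) = 5.4083; v₂ = distance/dt₂ = 2.7042

ω₁ = -0.4807, v₂ = 2.7042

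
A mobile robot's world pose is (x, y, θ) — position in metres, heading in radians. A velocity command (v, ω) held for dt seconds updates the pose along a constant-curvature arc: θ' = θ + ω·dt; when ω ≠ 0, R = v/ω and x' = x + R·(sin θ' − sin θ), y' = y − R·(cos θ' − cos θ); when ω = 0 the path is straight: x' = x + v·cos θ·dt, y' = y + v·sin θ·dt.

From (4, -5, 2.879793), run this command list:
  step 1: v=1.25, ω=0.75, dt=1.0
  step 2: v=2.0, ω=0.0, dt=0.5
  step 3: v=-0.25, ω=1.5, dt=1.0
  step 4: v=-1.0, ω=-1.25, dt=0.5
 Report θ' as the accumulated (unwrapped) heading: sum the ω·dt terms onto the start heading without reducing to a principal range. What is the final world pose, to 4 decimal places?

step 1: θ'=3.6298 (R=1.6667) → pose (2.7869, -5.1379, 3.6298)
step 2: θ'=3.6298 (straight) → pose (1.9037, -5.6069, 3.6298)
step 3: θ'=5.1298 (R=-0.1667) → pose (1.9779, -5.3922, 5.1298)
step 4: θ'=4.5048 (R=0.8000) → pose (1.9264, -4.9030, 4.5048)

(1.9264, -4.9030, 4.5048)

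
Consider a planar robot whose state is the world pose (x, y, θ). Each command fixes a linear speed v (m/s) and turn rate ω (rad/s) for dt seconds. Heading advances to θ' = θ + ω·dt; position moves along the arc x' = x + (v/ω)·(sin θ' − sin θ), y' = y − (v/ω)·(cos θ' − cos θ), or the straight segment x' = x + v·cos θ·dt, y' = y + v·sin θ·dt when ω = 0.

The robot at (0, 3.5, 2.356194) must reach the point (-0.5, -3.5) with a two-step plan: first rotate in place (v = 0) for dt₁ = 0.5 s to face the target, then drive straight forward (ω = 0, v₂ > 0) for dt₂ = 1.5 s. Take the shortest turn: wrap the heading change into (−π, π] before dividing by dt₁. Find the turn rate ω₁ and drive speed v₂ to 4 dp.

ω₁ = 4.5698, v₂ = 4.6786

heading to target = atan2(-3.5−3.5, -0.5−0) = -1.6421
Δθ = wrap(-1.6421 − 2.3562) = 2.2849; ω₁ = Δθ/dt₁ = 4.5698
distance = √((-0.5−0)² + (-3.5−3.5)²) = 7.0178; v₂ = distance/dt₂ = 4.6786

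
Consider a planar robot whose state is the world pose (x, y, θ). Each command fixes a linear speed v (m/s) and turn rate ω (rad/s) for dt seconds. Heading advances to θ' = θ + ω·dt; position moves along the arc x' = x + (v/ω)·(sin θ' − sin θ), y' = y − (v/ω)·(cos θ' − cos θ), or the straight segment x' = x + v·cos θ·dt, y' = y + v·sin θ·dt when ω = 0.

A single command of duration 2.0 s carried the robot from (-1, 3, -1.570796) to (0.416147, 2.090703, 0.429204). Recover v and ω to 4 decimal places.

Δθ = 0.429204 − -1.570796 = 2.000000
ω = Δθ/dt = 2.000000/2.0 = 1.0000
R = Δx/(sin θ' − sin θ) = 1.0000
v = R·ω = 1.0000·1.0000 = 1.0000

v = 1.0000, ω = 1.0000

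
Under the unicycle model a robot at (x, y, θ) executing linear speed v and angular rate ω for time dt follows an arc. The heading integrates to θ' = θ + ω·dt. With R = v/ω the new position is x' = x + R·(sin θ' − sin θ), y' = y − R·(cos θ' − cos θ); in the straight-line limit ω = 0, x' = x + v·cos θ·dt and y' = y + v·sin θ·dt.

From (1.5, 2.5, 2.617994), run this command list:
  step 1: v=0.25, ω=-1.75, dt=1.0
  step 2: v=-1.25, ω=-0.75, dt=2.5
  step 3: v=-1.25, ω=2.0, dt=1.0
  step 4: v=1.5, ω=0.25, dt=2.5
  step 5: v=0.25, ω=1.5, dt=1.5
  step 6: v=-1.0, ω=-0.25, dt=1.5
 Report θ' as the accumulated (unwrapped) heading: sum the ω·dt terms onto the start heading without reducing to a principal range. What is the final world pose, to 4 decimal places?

step 1: θ'=0.8680 (R=-0.1429) → pose (1.4624, 2.7161, 0.8680)
step 2: θ'=-1.0070 (R=1.6667) → pose (-1.2180, 2.9027, -1.0070)
step 3: θ'=0.9930 (R=-0.6250) → pose (-2.2698, 2.9100, 0.9930)
step 4: θ'=1.6180 (R=6.0000) → pose (-1.3025, 6.4702, 1.6180)
step 5: θ'=3.8680 (R=0.1667) → pose (-1.5797, 6.5870, 3.8680)
step 6: θ'=3.4930 (R=4.0000) → pose (-0.2998, 7.3522, 3.4930)

(-0.2998, 7.3522, 3.4930)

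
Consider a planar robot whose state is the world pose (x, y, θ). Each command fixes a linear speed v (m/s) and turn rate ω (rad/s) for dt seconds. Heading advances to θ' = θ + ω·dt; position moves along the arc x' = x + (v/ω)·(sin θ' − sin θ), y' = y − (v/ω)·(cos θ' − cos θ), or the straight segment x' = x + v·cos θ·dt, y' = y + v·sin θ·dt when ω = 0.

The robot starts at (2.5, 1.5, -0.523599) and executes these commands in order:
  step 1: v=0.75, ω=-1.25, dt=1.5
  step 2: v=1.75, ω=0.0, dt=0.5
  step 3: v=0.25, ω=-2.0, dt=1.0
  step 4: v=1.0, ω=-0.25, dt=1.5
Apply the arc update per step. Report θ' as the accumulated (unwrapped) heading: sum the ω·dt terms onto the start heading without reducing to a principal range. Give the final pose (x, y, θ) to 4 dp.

step 1: θ'=-2.3986 (R=-0.6000) → pose (2.6059, 0.5385, -2.3986)
step 2: θ'=-2.3986 (straight) → pose (1.9615, -0.0534, -2.3986)
step 3: θ'=-4.3986 (R=-0.1250) → pose (1.7580, 0.0001, -4.3986)
step 4: θ'=-4.7736 (R=-4.0000) → pose (1.5702, 1.4794, -4.7736)

(1.5702, 1.4794, -4.7736)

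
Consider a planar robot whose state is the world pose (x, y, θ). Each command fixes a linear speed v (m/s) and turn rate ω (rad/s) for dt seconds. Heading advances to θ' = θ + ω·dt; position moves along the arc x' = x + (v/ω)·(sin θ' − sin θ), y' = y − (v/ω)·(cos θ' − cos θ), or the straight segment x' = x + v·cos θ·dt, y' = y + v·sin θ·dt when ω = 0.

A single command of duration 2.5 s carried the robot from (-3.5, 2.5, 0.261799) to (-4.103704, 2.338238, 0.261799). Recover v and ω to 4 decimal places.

Δθ = 0.261799 − 0.261799 = 0.000000
ω = Δθ/dt = 0.000000/2.5 = 0.0000
ω = 0 → v = (Δx·cos θ + Δy·sin θ)/dt = -0.2500

v = -0.2500, ω = 0.0000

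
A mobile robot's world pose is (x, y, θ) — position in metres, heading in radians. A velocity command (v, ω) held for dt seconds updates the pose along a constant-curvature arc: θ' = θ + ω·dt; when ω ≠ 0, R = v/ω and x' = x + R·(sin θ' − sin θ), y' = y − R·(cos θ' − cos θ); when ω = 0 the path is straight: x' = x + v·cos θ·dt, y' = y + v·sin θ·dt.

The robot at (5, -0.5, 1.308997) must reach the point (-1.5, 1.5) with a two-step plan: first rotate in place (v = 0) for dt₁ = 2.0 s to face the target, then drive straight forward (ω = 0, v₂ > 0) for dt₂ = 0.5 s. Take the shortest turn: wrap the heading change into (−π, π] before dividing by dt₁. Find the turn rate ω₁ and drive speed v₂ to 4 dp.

heading to target = atan2(1.5−-0.5, -1.5−5) = 2.8431
Δθ = wrap(2.8431 − 1.3090) = 1.5341; ω₁ = Δθ/dt₁ = 0.7670
distance = √((-1.5−5)² + (1.5−-0.5)²) = 6.8007; v₂ = distance/dt₂ = 13.6015

ω₁ = 0.7670, v₂ = 13.6015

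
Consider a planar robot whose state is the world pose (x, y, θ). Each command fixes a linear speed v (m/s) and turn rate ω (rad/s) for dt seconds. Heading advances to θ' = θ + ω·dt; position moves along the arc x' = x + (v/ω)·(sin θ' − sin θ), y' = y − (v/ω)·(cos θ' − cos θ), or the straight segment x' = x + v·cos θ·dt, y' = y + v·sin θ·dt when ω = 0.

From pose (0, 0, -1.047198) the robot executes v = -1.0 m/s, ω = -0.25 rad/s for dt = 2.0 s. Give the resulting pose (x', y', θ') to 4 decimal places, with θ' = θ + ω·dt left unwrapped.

(-0.5348, 1.9056, -1.5472)

θ' = -1.0472 + -0.25·2.0 = -1.5472
R = v/ω = -1.0/-0.25 = 4.0000
x' = 0 + 4.0000·(sin -1.5472 − sin -1.0472) = -0.5348
y' = 0 − 4.0000·(cos -1.5472 − cos -1.0472) = 1.9056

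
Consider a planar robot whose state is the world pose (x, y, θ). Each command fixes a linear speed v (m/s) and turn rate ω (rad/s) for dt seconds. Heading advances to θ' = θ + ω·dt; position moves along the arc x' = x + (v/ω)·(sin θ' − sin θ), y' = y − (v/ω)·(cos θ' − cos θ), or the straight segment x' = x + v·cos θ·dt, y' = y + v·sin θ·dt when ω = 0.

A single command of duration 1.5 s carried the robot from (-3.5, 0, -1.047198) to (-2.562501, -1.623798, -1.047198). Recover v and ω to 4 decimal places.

Δθ = -1.047198 − -1.047198 = 0.000000
ω = Δθ/dt = 0.000000/1.5 = 0.0000
ω = 0 → v = (Δx·cos θ + Δy·sin θ)/dt = 1.2500

v = 1.2500, ω = 0.0000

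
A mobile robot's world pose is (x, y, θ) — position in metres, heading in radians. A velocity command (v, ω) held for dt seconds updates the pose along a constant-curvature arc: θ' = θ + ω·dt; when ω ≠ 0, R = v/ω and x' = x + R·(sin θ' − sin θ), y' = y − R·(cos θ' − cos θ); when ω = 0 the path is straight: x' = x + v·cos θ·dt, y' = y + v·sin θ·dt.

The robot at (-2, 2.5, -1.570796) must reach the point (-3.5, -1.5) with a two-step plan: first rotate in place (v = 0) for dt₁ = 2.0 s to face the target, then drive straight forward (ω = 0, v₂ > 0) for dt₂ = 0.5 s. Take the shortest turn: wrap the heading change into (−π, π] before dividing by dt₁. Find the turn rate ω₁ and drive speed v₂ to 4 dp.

heading to target = atan2(-1.5−2.5, -3.5−-2) = -1.9296
Δθ = wrap(-1.9296 − -1.5708) = -0.3588; ω₁ = Δθ/dt₁ = -0.1794
distance = √((-3.5−-2)² + (-1.5−2.5)²) = 4.2720; v₂ = distance/dt₂ = 8.5440

ω₁ = -0.1794, v₂ = 8.5440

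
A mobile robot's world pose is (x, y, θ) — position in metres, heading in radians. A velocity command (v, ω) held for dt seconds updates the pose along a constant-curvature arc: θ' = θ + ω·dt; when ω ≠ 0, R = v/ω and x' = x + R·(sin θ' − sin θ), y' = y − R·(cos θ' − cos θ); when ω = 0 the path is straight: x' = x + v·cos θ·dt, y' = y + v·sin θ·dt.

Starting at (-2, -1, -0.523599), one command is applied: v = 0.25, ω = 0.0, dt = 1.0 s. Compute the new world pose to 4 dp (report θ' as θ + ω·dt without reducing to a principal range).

(-1.7835, -1.1250, -0.5236)

θ' = -0.5236 + 0.0·1.0 = -0.5236
ω = 0 → straight: x' = -2 + 0.25·cos(-0.5236)·1.0 = -1.7835
y' = -1 + 0.25·sin(-0.5236)·1.0 = -1.1250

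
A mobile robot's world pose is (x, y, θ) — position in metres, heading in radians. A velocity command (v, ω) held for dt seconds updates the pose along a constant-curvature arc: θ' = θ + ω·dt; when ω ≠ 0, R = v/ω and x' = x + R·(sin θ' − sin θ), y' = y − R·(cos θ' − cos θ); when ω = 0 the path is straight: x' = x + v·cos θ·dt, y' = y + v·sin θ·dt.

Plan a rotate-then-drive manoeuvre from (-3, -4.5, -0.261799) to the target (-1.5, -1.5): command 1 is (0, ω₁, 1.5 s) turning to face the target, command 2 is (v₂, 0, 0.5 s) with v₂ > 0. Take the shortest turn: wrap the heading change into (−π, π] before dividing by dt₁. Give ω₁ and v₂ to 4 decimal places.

heading to target = atan2(-1.5−-4.5, -1.5−-3) = 1.1071
Δθ = wrap(1.1071 − -0.2618) = 1.3689; ω₁ = Δθ/dt₁ = 0.9126
distance = √((-1.5−-3)² + (-1.5−-4.5)²) = 3.3541; v₂ = distance/dt₂ = 6.7082

ω₁ = 0.9126, v₂ = 6.7082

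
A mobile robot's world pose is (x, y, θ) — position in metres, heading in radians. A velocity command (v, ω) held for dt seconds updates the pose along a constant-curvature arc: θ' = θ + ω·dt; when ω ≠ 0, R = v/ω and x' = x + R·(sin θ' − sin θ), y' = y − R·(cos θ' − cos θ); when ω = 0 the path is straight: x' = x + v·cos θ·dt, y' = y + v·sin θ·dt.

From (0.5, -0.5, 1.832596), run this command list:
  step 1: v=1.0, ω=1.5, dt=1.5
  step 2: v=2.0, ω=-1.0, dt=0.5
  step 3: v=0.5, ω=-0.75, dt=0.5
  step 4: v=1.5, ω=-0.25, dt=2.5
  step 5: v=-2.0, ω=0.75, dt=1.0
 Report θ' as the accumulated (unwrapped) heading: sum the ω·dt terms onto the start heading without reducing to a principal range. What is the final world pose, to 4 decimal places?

(-3.3432, -0.4301, 3.3326)

step 1: θ'=4.0826 (R=0.6667) → pose (-0.6827, -0.2799, 4.0826)
step 2: θ'=3.5826 (R=-2.0000) → pose (-1.4453, -0.9106, 3.5826)
step 3: θ'=3.2076 (R=-0.6667) → pose (-1.6859, -0.9729, 3.2076)
step 4: θ'=2.5826 (R=-6.0000) → pose (-5.2637, -0.0727, 2.5826)
step 5: θ'=3.3326 (R=-2.6667) → pose (-3.3432, -0.4301, 3.3326)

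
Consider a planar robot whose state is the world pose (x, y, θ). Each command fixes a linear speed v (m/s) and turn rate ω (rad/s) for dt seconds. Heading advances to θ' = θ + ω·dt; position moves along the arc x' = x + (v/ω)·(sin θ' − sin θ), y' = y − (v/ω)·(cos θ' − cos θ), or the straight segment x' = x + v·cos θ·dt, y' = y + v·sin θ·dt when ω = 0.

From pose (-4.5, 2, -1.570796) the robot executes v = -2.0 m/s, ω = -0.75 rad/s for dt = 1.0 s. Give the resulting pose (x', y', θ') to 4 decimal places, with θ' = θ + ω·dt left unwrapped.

(-3.7845, 3.8177, -2.3208)

θ' = -1.5708 + -0.75·1.0 = -2.3208
R = v/ω = -2.0/-0.75 = 2.6667
x' = -4.5 + 2.6667·(sin -2.3208 − sin -1.5708) = -3.7845
y' = 2 − 2.6667·(cos -2.3208 − cos -1.5708) = 3.8177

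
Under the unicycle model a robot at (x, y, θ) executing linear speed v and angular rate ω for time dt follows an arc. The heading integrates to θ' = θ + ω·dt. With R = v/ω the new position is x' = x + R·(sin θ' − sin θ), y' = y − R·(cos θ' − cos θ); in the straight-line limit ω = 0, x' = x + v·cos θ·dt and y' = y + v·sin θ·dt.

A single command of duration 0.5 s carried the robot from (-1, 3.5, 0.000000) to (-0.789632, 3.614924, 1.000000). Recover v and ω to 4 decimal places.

v = 0.5000, ω = 2.0000

Δθ = 1.000000 − 0.000000 = 1.000000
ω = Δθ/dt = 1.000000/0.5 = 2.0000
R = Δx/(sin θ' − sin θ) = 0.2500
v = R·ω = 0.2500·2.0000 = 0.5000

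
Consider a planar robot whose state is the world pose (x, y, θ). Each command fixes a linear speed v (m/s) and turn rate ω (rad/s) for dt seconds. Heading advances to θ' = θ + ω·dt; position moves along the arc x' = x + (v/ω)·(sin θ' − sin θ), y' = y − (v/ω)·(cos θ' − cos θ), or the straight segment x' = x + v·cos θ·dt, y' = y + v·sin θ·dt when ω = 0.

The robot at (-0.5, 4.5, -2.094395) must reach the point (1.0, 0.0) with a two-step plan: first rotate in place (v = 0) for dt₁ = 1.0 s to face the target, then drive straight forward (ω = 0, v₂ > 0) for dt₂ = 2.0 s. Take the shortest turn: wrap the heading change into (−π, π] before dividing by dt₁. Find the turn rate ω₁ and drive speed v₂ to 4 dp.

ω₁ = 0.8453, v₂ = 2.3717

heading to target = atan2(0−4.5, 1−-0.5) = -1.2490
Δθ = wrap(-1.2490 − -2.0944) = 0.8453; ω₁ = Δθ/dt₁ = 0.8453
distance = √((1−-0.5)² + (0−4.5)²) = 4.7434; v₂ = distance/dt₂ = 2.3717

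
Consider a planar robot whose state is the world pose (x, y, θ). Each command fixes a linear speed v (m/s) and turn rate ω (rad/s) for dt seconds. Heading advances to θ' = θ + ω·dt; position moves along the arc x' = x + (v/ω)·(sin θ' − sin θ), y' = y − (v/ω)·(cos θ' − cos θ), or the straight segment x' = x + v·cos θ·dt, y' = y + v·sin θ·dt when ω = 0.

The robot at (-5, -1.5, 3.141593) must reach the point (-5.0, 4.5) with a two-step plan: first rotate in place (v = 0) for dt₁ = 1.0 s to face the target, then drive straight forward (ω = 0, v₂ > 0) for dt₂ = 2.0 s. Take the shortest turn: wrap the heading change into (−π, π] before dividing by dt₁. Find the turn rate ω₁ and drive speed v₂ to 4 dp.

ω₁ = -1.5708, v₂ = 3.0000

heading to target = atan2(4.5−-1.5, -5−-5) = 1.5708
Δθ = wrap(1.5708 − 3.1416) = -1.5708; ω₁ = Δθ/dt₁ = -1.5708
distance = √((-5−-5)² + (4.5−-1.5)²) = 6.0000; v₂ = distance/dt₂ = 3.0000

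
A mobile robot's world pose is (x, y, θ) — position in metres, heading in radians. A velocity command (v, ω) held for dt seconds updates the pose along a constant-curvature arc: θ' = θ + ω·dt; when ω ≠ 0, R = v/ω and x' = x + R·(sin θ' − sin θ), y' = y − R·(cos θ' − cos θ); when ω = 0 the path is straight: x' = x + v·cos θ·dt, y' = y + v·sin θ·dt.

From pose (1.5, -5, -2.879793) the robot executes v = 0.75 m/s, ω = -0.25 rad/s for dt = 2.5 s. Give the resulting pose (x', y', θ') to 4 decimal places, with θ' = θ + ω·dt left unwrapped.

θ' = -2.8798 + -0.25·2.5 = -3.5048
R = v/ω = 0.75/-0.25 = -3.0000
x' = 1.5 + -3.0000·(sin -3.5048 − sin -2.8798) = -0.3423
y' = -5 − -3.0000·(cos -3.5048 − cos -2.8798) = -4.9065

(-0.3423, -4.9065, -3.5048)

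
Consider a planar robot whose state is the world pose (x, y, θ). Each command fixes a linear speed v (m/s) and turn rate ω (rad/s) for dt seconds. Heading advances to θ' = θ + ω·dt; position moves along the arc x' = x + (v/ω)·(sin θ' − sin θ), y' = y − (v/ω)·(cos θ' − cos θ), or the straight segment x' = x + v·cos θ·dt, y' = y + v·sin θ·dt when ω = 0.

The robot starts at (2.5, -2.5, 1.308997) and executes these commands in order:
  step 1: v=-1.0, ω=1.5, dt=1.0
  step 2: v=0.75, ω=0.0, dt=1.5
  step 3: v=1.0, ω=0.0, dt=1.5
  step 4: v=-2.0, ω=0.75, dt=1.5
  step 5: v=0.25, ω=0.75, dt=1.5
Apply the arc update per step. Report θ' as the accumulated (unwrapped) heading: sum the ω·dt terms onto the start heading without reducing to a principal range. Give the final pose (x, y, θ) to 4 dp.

step 1: θ'=2.8090 (R=-0.6667) → pose (2.9263, -3.3027, 2.8090)
step 2: θ'=2.8090 (straight) → pose (1.8629, -2.9354, 2.8090)
step 3: θ'=2.8090 (straight) → pose (0.4451, -2.4456, 2.8090)
step 4: θ'=3.9340 (R=-2.6667) → pose (3.2146, -1.7975, 3.9340)
step 5: θ'=5.0590 (R=0.3333) → pose (3.1384, -2.1447, 5.0590)

(3.1384, -2.1447, 5.0590)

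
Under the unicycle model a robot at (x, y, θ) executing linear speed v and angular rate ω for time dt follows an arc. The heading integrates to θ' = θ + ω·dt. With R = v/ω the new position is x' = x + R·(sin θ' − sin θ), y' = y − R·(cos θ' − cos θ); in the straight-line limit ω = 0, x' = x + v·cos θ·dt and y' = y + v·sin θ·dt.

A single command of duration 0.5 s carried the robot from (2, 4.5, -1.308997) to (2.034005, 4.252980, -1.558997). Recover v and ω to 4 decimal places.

v = 0.5000, ω = -0.5000

Δθ = -1.558997 − -1.308997 = -0.250000
ω = Δθ/dt = -0.250000/0.5 = -0.5000
R = −Δy/(cos θ' − cos θ) = -1.0000
v = R·ω = -1.0000·-0.5000 = 0.5000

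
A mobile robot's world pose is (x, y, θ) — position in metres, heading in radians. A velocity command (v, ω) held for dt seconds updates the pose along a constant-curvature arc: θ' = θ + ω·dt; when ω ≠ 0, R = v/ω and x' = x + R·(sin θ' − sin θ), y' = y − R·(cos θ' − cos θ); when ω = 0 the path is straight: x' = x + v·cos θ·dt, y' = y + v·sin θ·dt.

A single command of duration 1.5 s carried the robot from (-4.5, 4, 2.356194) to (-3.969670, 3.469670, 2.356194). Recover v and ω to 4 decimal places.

v = -0.5000, ω = 0.0000

Δθ = 2.356194 − 2.356194 = 0.000000
ω = Δθ/dt = 0.000000/1.5 = 0.0000
ω = 0 → v = (Δx·cos θ + Δy·sin θ)/dt = -0.5000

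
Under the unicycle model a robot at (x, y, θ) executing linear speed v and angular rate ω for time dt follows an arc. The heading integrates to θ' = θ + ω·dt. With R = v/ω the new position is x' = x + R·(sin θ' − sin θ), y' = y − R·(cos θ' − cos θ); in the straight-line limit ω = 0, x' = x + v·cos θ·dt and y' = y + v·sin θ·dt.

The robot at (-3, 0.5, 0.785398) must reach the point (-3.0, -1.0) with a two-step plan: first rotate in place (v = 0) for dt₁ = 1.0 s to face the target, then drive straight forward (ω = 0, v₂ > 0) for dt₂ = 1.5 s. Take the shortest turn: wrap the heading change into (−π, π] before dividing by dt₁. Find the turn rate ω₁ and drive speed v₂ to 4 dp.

ω₁ = -2.3562, v₂ = 1.0000

heading to target = atan2(-1−0.5, -3−-3) = -1.5708
Δθ = wrap(-1.5708 − 0.7854) = -2.3562; ω₁ = Δθ/dt₁ = -2.3562
distance = √((-3−-3)² + (-1−0.5)²) = 1.5000; v₂ = distance/dt₂ = 1.0000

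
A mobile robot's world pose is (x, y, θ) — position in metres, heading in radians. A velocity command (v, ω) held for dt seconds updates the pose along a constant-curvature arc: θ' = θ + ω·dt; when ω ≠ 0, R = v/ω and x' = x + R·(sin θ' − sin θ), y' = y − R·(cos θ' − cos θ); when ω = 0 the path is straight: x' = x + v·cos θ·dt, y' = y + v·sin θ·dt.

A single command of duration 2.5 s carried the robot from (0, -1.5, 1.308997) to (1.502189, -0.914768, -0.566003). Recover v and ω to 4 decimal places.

v = 0.7500, ω = -0.7500

Δθ = -0.566003 − 1.308997 = -1.875000
ω = Δθ/dt = -1.875000/2.5 = -0.7500
R = Δx/(sin θ' − sin θ) = -1.0000
v = R·ω = -1.0000·-0.7500 = 0.7500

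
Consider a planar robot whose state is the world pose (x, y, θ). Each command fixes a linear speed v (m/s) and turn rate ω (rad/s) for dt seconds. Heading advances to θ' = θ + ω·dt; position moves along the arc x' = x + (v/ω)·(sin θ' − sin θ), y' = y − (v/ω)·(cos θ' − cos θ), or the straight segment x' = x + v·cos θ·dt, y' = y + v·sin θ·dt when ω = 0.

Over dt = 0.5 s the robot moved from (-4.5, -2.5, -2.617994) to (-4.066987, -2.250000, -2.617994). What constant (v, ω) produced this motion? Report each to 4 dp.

Δθ = -2.617994 − -2.617994 = 0.000000
ω = Δθ/dt = 0.000000/0.5 = 0.0000
ω = 0 → v = (Δx·cos θ + Δy·sin θ)/dt = -1.0000

v = -1.0000, ω = 0.0000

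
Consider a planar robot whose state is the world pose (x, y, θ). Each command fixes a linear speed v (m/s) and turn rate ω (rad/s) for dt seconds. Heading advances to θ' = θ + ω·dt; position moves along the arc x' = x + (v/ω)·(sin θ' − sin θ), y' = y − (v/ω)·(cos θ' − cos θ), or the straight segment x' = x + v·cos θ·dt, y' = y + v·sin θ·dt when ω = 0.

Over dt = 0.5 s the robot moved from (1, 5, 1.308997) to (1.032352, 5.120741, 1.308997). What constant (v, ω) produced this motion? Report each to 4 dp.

Δθ = 1.308997 − 1.308997 = 0.000000
ω = Δθ/dt = 0.000000/0.5 = 0.0000
ω = 0 → v = (Δx·cos θ + Δy·sin θ)/dt = 0.2500

v = 0.2500, ω = 0.0000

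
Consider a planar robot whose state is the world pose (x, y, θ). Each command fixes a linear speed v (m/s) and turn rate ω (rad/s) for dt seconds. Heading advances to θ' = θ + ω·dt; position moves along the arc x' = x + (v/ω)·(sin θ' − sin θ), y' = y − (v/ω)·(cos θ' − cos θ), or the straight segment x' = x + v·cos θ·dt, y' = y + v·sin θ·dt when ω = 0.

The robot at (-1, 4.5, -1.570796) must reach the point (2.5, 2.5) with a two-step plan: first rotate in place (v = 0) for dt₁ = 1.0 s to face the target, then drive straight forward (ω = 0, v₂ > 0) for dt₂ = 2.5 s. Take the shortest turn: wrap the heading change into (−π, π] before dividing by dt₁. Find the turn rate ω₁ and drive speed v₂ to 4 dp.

ω₁ = 1.0516, v₂ = 1.6125

heading to target = atan2(2.5−4.5, 2.5−-1) = -0.5191
Δθ = wrap(-0.5191 − -1.5708) = 1.0516; ω₁ = Δθ/dt₁ = 1.0516
distance = √((2.5−-1)² + (2.5−4.5)²) = 4.0311; v₂ = distance/dt₂ = 1.6125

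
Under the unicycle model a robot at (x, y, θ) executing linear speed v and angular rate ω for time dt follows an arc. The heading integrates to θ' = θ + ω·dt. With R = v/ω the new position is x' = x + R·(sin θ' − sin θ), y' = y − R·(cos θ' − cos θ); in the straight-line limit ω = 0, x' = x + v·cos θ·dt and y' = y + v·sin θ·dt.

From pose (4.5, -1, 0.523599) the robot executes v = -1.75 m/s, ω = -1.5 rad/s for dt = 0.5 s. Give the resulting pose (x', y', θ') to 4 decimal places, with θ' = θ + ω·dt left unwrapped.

(3.6548, -1.1265, -0.2264)

θ' = 0.5236 + -1.5·0.5 = -0.2264
R = v/ω = -1.75/-1.5 = 1.1667
x' = 4.5 + 1.1667·(sin -0.2264 − sin 0.5236) = 3.6548
y' = -1 − 1.1667·(cos -0.2264 − cos 0.5236) = -1.1265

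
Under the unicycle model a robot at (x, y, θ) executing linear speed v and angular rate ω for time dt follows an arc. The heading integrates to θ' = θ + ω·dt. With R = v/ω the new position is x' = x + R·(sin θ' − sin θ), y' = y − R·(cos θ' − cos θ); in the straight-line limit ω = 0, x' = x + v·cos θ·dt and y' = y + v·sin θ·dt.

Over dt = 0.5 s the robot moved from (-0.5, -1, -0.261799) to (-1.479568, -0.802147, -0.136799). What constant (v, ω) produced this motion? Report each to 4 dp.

Δθ = -0.136799 − -0.261799 = 0.125000
ω = Δθ/dt = 0.125000/0.5 = 0.2500
R = Δx/(sin θ' − sin θ) = -8.0000
v = R·ω = -8.0000·0.2500 = -2.0000

v = -2.0000, ω = 0.2500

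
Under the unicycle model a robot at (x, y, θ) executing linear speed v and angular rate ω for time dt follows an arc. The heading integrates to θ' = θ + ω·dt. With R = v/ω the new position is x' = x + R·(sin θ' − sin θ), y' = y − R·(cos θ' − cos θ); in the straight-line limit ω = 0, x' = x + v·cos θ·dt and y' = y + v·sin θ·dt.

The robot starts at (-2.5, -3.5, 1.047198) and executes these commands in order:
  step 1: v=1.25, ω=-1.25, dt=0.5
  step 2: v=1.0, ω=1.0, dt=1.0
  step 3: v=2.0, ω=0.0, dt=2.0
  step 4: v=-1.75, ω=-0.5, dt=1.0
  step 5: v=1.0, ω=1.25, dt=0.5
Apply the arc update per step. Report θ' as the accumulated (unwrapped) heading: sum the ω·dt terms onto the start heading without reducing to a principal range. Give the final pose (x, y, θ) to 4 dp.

(-1.3823, 0.5006, 1.5472)

step 1: θ'=0.4222 (R=-1.0000) → pose (-2.0437, -3.0878, 0.4222)
step 2: θ'=1.4222 (R=1.0000) → pose (-1.4645, -2.3237, 1.4222)
step 3: θ'=1.4222 (straight) → pose (-0.8723, 1.6322, 1.4222)
step 4: θ'=0.9222 (R=3.5000) → pose (-1.5445, 0.0362, 0.9222)
step 5: θ'=1.5472 (R=0.8000) → pose (-1.3823, 0.5006, 1.5472)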